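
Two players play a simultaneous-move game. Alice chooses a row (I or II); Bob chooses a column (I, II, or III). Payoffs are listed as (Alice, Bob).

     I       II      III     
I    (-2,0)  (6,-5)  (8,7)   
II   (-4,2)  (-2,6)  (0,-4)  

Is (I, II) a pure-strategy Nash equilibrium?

Holding Bob at II: Alice gets 6 from I, versus -2 from II. No profitable deviation for Alice.
Holding Alice at I: Bob gets -5 from II but could get 7 by switching to III. Bob has a profitable deviation.

No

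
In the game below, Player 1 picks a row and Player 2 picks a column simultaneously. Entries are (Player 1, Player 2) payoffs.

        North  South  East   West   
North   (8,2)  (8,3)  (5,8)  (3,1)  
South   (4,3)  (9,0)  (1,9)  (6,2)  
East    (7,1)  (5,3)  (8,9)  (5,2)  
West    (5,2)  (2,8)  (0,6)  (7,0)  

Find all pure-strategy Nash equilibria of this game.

A profile is a Nash equilibrium when each player is best-responding to the other.
Player 1's best responses — vs North: North (payoff 8); vs South: South (payoff 9); vs East: East (payoff 8); vs West: West (payoff 7).
Player 2's best responses — vs North: East (payoff 8); vs South: East (payoff 9); vs East: East (payoff 9); vs West: South (payoff 8).
The only mutual best response is (East, East); neither player gains by switching there.

(East, East)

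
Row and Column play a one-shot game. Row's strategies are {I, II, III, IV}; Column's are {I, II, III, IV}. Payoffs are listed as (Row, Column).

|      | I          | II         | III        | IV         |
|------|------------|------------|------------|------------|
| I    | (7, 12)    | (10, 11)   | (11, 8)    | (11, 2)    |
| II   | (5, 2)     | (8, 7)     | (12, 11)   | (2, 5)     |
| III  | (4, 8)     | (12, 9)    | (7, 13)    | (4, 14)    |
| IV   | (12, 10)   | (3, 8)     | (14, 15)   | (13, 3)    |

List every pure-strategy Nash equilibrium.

Check mutual best responses: a cell is a NE iff neither player can gain by unilaterally deviating.
Row's best responses — vs I: IV (payoff 12); vs II: III (payoff 12); vs III: IV (payoff 14); vs IV: IV (payoff 13).
Column's best responses — vs I: I (payoff 12); vs II: III (payoff 11); vs III: IV (payoff 14); vs IV: III (payoff 15).
The only mutual best response is (IV, III); neither player gains by switching there.

(IV, III)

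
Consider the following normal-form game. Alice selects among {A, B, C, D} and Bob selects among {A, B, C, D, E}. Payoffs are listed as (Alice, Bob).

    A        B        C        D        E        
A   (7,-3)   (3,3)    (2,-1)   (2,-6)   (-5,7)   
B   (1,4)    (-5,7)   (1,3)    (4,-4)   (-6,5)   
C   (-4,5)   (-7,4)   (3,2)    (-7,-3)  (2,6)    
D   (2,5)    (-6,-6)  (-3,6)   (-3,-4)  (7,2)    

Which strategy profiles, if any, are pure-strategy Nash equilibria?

A profile is a Nash equilibrium when each player is best-responding to the other.
Alice's best responses — vs A: A (payoff 7); vs B: A (payoff 3); vs C: C (payoff 3); vs D: B (payoff 4); vs E: D (payoff 7).
Bob's best responses — vs A: E (payoff 7); vs B: B (payoff 7); vs C: E (payoff 6); vs D: C (payoff 6).
No cell has both players best-responding. For instance, Alice's best reply to A is A, but against A Bob prefers E over A.

No pure-strategy Nash equilibrium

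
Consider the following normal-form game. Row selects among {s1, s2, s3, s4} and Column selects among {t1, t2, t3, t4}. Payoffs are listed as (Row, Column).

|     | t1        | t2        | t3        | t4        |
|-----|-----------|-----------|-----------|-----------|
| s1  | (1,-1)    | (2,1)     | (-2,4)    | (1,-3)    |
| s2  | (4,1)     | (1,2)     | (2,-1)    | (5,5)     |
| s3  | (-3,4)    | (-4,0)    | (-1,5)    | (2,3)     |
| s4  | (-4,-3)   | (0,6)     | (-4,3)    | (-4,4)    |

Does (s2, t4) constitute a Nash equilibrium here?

Holding Column at t4: Row gets 5 from s2, versus 1 from s1, 2 from s3, -4 from s4. No profitable deviation for Row.
Holding Row at s2: Column gets 5 from t4, versus 1 from t1, 2 from t2, -1 from t3. No profitable deviation for Column either.

Yes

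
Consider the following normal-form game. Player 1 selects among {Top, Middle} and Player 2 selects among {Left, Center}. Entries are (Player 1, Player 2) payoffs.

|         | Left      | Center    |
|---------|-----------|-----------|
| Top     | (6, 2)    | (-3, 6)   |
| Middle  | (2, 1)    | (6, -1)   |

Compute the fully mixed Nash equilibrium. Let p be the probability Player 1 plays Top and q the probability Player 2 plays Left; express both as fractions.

In a mixed NE each player is indifferent between their pure strategies, so the opponent's mix sets the indifference.
Player 2 indifferent between Left and Center: p·2 + (1−p)·1 = p·6 + (1−p)·(-1) ⟹ 1 + 1p = (-1) + 7p ⟹ p = 1/3.
Player 1 indifferent between Top and Middle: q·6 + (1−q)·(-3) = q·2 + (1−q)·6 ⟹ (-3) + 9q = 6 + (-4)q ⟹ q = 9/13.

p = 1/3, q = 9/13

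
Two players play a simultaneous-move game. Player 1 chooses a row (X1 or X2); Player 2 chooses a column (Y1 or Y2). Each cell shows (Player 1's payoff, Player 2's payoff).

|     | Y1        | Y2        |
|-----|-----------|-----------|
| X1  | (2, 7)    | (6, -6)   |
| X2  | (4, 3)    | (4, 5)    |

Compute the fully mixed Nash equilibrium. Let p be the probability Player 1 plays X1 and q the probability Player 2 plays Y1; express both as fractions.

p = 2/15, q = 1/2

In a mixed NE each player is indifferent between their pure strategies, so the opponent's mix sets the indifference.
Player 2 indifferent between Y1 and Y2: p·7 + (1−p)·3 = p·(-6) + (1−p)·5 ⟹ 3 + 4p = 5 + (-11)p ⟹ p = 2/15.
Player 1 indifferent between X1 and X2: q·2 + (1−q)·6 = q·4 + (1−q)·4 ⟹ 6 + (-4)q = 4 + 0q ⟹ q = 1/2.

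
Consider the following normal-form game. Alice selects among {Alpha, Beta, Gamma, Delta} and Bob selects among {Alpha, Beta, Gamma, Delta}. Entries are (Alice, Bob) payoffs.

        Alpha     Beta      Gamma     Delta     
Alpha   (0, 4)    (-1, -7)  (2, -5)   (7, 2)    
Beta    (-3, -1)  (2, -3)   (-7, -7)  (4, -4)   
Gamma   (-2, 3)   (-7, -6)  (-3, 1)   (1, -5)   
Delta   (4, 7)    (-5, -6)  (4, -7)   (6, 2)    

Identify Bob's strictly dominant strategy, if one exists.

Check whether one of Bob's strategies beats all alternatives regardless of what the opponent does.
Alpha strictly dominates: vs Alpha: 4 > each of {-7, -5, 2}; vs Beta: -1 > each of {-3, -7, -4}; vs Gamma: 3 > each of {-6, 1, -5}; vs Delta: 7 > each of {-6, -7, 2}.

Alpha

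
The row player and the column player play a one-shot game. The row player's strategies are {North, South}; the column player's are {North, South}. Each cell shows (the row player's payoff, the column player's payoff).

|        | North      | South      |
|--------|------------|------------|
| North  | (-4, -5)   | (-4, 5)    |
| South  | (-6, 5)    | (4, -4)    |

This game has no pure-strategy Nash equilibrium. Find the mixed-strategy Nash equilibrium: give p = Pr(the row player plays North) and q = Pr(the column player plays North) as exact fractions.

Each player's mixing probability is pinned down by making the *other* player indifferent.
The column player indifferent between North and South: p·(-5) + (1−p)·5 = p·5 + (1−p)·(-4) ⟹ 5 + (-10)p = (-4) + 9p ⟹ p = 9/19.
The row player indifferent between North and South: q·(-4) + (1−q)·(-4) = q·(-6) + (1−q)·4 ⟹ (-4) + 0q = 4 + (-10)q ⟹ q = 4/5.

p = 9/19, q = 4/5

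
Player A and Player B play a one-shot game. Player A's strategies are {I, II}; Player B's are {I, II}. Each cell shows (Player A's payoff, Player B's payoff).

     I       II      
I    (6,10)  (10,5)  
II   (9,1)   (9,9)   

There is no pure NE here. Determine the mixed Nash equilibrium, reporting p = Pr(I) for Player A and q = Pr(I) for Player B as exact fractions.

p = 8/13, q = 1/4

In a mixed NE each player is indifferent between their pure strategies, so the opponent's mix sets the indifference.
Player B indifferent between I and II: p·10 + (1−p)·1 = p·5 + (1−p)·9 ⟹ 1 + 9p = 9 + (-4)p ⟹ p = 8/13.
Player A indifferent between I and II: q·6 + (1−q)·10 = q·9 + (1−q)·9 ⟹ 10 + (-4)q = 9 + 0q ⟹ q = 1/4.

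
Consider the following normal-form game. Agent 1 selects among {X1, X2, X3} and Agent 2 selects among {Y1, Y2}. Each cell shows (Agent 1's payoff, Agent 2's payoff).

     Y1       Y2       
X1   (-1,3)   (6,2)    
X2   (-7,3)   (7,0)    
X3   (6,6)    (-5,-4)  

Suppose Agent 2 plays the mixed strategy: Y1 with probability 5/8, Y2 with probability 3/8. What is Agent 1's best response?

X3

Agent 1's best reply maximizes expected payoff against the mix.
X1: (5/8)·(-1) + (3/8)·6 = 13/8
X2: (5/8)·(-7) + (3/8)·7 = -7/4
X3: (5/8)·6 + (3/8)·(-5) = 15/8
Highest expected payoff is 15/8, from X3.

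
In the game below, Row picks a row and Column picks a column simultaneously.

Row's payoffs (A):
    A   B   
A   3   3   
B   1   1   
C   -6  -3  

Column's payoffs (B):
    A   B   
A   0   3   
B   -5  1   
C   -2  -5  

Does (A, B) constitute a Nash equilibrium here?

Yes

Holding Column at B: Row gets 3 from A, versus 1 from B, -3 from C. No profitable deviation for Row.
Holding Row at A: Column gets 3 from B, versus 0 from A. No profitable deviation for Column either.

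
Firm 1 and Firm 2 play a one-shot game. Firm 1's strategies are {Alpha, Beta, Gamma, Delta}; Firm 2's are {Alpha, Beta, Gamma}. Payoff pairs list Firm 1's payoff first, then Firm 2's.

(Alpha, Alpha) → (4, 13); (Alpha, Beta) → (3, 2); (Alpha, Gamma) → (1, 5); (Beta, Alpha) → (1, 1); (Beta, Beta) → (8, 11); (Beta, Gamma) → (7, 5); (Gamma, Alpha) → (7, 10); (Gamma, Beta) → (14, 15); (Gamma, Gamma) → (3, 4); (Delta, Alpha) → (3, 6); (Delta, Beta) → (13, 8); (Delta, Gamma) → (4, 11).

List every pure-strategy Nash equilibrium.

Check mutual best responses: a cell is a NE iff neither player can gain by unilaterally deviating.
Firm 1's best responses — vs Alpha: Gamma (payoff 7); vs Beta: Gamma (payoff 14); vs Gamma: Beta (payoff 7).
Firm 2's best responses — vs Alpha: Alpha (payoff 13); vs Beta: Beta (payoff 11); vs Gamma: Beta (payoff 15); vs Delta: Gamma (payoff 11).
The only mutual best response is (Gamma, Beta); neither player gains by switching there.

(Gamma, Beta)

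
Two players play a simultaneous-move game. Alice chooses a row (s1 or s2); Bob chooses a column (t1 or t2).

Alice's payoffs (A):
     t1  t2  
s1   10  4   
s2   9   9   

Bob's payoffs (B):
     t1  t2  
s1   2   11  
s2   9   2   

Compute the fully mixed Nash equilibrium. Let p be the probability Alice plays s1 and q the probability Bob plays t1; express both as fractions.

Each player's mixing probability is pinned down by making the *other* player indifferent.
Bob indifferent between t1 and t2: p·2 + (1−p)·9 = p·11 + (1−p)·2 ⟹ 9 + (-7)p = 2 + 9p ⟹ p = 7/16.
Alice indifferent between s1 and s2: q·10 + (1−q)·4 = q·9 + (1−q)·9 ⟹ 4 + 6q = 9 + 0q ⟹ q = 5/6.

p = 7/16, q = 5/6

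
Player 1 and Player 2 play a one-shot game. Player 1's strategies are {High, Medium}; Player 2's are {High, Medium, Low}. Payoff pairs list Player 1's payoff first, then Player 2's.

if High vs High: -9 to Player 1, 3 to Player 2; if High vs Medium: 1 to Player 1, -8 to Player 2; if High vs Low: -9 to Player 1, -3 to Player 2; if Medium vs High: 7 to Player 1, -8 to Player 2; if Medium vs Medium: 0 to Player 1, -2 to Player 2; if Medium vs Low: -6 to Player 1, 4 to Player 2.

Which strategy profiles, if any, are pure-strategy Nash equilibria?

A profile is a Nash equilibrium when each player is best-responding to the other.
Player 1's best responses — vs High: Medium (payoff 7); vs Medium: High (payoff 1); vs Low: Medium (payoff -6).
Player 2's best responses — vs High: High (payoff 3); vs Medium: Low (payoff 4).
The only mutual best response is (Medium, Low); neither player gains by switching there.

(Medium, Low)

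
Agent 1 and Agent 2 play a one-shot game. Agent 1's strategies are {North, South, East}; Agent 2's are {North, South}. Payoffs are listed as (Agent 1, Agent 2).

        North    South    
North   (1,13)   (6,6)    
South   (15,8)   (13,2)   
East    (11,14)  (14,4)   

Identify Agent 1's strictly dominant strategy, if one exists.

A strategy is strictly dominant if it gives Agent 1 a strictly higher payoff than every other strategy, against every choice by the opponent.
North is not dominant: against North, South gives 15 > 1.
South is not dominant: against South, East gives 14 > 13.
East is not dominant: against North, South gives 15 > 11.
No single strategy is best against every opponent action.

No strictly dominant strategy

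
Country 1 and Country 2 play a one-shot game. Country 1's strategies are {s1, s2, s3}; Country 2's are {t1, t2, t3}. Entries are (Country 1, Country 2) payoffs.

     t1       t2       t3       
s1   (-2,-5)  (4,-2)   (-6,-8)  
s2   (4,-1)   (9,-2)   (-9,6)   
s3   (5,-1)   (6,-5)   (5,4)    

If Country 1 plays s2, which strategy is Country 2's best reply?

t3

With Country 1 fixed at s2, Country 2's payoffs are: t1 → -1, t2 → -2, t3 → 6.
The maximum is 6, achieved by t3.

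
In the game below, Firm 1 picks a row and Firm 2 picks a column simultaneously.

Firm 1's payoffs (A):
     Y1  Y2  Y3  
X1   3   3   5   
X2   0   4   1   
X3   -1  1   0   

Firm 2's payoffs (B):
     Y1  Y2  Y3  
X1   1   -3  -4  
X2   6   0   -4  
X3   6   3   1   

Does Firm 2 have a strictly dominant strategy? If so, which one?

A strategy is strictly dominant if it gives Firm 2 a strictly higher payoff than every other strategy, against every choice by the opponent.
Y1 strictly dominates: vs X1: 1 > each of {-3, -4}; vs X2: 6 > each of {0, -4}; vs X3: 6 > each of {3, 1}.

Y1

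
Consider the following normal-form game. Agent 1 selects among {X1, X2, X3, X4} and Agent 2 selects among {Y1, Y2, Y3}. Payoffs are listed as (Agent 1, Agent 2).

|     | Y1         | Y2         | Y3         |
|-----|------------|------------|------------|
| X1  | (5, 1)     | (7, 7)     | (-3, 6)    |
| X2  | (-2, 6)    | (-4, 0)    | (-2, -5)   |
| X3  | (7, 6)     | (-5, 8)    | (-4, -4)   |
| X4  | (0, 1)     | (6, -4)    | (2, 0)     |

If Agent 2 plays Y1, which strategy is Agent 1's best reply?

X3

With Agent 2 fixed at Y1, Agent 1's payoffs are: X1 → 5, X2 → -2, X3 → 7, X4 → 0.
The maximum is 7, achieved by X3.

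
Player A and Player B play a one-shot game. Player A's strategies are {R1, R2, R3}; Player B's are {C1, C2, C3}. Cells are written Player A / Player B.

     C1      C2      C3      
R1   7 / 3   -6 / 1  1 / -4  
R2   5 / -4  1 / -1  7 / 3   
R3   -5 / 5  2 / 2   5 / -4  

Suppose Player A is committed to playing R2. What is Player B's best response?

With Player A fixed at R2, Player B's payoffs are: C1 → -4, C2 → -1, C3 → 3.
The maximum is 3, achieved by C3.

C3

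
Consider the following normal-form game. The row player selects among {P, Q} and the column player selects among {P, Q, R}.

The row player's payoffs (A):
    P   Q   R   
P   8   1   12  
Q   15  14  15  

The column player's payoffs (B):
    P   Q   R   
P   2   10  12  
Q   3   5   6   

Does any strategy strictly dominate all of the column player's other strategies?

Check whether one of the column player's strategies beats all alternatives regardless of what the opponent does.
R strictly dominates: vs P: 12 > each of {2, 10}; vs Q: 6 > each of {3, 5}.

R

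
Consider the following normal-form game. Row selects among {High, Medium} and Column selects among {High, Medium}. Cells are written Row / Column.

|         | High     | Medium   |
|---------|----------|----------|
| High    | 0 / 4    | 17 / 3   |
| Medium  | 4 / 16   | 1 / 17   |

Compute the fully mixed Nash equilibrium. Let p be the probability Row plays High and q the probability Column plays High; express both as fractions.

p = 1/2, q = 4/5

In a mixed NE each player is indifferent between their pure strategies, so the opponent's mix sets the indifference.
Column indifferent between High and Medium: p·4 + (1−p)·16 = p·3 + (1−p)·17 ⟹ 16 + (-12)p = 17 + (-14)p ⟹ p = 1/2.
Row indifferent between High and Medium: q·0 + (1−q)·17 = q·4 + (1−q)·1 ⟹ 17 + (-17)q = 1 + 3q ⟹ q = 4/5.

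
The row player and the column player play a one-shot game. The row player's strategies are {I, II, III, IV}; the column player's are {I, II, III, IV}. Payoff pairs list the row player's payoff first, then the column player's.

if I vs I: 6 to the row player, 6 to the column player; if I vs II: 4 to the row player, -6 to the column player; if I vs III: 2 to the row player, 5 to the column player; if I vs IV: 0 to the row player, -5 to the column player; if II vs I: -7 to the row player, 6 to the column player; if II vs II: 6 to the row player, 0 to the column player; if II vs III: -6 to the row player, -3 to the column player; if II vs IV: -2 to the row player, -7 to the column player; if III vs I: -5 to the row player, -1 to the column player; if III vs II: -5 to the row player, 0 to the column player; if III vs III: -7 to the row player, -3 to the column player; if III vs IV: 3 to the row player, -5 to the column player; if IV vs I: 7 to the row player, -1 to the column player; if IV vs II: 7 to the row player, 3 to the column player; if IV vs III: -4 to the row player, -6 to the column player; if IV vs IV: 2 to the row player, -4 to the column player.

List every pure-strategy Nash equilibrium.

(IV, II)

Check mutual best responses: a cell is a NE iff neither player can gain by unilaterally deviating.
The row player's best responses — vs I: IV (payoff 7); vs II: IV (payoff 7); vs III: I (payoff 2); vs IV: III (payoff 3).
The column player's best responses — vs I: I (payoff 6); vs II: I (payoff 6); vs III: II (payoff 0); vs IV: II (payoff 3).
The only mutual best response is (IV, II); neither player gains by switching there.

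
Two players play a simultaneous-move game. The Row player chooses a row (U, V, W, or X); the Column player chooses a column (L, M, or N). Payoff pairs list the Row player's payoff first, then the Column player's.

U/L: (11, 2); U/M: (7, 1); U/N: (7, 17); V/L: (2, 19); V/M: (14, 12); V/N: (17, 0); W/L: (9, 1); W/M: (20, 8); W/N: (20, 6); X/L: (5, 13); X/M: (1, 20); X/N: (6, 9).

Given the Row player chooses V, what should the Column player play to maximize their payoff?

With the Row player fixed at V, the Column player's payoffs are: L → 19, M → 12, N → 0.
The maximum is 19, achieved by L.

L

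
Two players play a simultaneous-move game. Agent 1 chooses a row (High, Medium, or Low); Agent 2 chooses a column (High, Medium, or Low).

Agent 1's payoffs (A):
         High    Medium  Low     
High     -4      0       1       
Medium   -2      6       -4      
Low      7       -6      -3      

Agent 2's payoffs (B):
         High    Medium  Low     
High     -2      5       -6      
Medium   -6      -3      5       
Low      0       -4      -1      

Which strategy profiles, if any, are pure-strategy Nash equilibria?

(Low, High)

Find each player's best response to every opponent strategy; NE are the intersections.
Agent 1's best responses — vs High: Low (payoff 7); vs Medium: Medium (payoff 6); vs Low: High (payoff 1).
Agent 2's best responses — vs High: Medium (payoff 5); vs Medium: Low (payoff 5); vs Low: High (payoff 0).
The only mutual best response is (Low, High); neither player gains by switching there.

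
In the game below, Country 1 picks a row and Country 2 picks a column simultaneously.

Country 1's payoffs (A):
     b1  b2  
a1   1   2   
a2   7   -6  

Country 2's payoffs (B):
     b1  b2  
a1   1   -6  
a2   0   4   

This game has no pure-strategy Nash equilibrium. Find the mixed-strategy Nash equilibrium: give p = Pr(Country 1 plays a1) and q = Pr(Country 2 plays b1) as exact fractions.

In a mixed NE each player is indifferent between their pure strategies, so the opponent's mix sets the indifference.
Country 2 indifferent between b1 and b2: p·1 + (1−p)·0 = p·(-6) + (1−p)·4 ⟹ 0 + 1p = 4 + (-10)p ⟹ p = 4/11.
Country 1 indifferent between a1 and a2: q·1 + (1−q)·2 = q·7 + (1−q)·(-6) ⟹ 2 + (-1)q = (-6) + 13q ⟹ q = 4/7.

p = 4/11, q = 4/7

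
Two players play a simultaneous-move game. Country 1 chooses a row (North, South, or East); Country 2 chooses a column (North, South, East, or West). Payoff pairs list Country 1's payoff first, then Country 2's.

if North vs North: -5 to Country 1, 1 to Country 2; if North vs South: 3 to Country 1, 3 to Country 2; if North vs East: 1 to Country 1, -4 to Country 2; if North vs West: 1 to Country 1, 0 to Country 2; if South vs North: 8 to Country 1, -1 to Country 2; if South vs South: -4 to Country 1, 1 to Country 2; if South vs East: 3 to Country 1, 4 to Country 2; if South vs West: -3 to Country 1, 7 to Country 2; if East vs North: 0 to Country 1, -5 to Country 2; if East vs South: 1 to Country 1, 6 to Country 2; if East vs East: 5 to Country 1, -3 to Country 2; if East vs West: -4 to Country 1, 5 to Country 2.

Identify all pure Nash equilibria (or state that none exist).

(North, South)

Check mutual best responses: a cell is a NE iff neither player can gain by unilaterally deviating.
Country 1's best responses — vs North: South (payoff 8); vs South: North (payoff 3); vs East: East (payoff 5); vs West: North (payoff 1).
Country 2's best responses — vs North: South (payoff 3); vs South: West (payoff 7); vs East: South (payoff 6).
The only mutual best response is (North, South); neither player gains by switching there.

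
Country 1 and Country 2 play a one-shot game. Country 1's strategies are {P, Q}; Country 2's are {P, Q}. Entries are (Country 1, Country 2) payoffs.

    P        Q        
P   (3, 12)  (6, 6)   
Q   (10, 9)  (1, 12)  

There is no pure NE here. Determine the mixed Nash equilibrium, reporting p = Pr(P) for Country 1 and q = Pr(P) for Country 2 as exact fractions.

Each player's mixing probability is pinned down by making the *other* player indifferent.
Country 2 indifferent between P and Q: p·12 + (1−p)·9 = p·6 + (1−p)·12 ⟹ 9 + 3p = 12 + (-6)p ⟹ p = 1/3.
Country 1 indifferent between P and Q: q·3 + (1−q)·6 = q·10 + (1−q)·1 ⟹ 6 + (-3)q = 1 + 9q ⟹ q = 5/12.

p = 1/3, q = 5/12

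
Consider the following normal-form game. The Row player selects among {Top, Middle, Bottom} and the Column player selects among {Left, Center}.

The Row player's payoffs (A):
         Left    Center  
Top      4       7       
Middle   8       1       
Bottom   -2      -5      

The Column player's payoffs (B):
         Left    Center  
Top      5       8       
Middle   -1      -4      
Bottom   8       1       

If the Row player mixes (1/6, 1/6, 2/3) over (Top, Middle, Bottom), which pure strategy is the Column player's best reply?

Left

Compute the Column player's expected payoff from each pure strategy against the given mix.
Left: (1/6)·5 + (1/6)·(-1) + (2/3)·8 = 6
Center: (1/6)·8 + (1/6)·(-4) + (2/3)·1 = 4/3
Highest expected payoff is 6, from Left.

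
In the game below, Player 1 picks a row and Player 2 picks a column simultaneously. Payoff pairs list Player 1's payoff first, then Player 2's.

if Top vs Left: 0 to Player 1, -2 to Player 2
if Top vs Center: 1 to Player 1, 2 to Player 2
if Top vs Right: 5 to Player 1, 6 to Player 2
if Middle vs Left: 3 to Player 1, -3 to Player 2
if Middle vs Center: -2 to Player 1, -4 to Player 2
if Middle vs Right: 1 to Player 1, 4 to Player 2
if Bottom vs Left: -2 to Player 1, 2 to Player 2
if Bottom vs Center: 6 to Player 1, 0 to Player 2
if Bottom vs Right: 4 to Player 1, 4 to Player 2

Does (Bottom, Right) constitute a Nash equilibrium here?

Holding Player 2 at Right: Player 1 gets 4 from Bottom but could get 5 by switching to Top. Player 1 has a profitable deviation.

No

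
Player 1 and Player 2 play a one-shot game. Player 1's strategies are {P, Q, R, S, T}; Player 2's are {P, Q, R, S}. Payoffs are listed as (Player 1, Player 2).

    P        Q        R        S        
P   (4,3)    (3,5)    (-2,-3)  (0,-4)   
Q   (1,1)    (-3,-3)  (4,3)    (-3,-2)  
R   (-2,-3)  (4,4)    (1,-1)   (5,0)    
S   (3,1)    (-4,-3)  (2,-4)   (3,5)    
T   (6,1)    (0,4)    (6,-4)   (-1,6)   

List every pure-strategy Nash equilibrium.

A profile is a Nash equilibrium when each player is best-responding to the other.
Player 1's best responses — vs P: T (payoff 6); vs Q: R (payoff 4); vs R: T (payoff 6); vs S: R (payoff 5).
Player 2's best responses — vs P: Q (payoff 5); vs Q: R (payoff 3); vs R: Q (payoff 4); vs S: S (payoff 5); vs T: S (payoff 6).
The only mutual best response is (R, Q); neither player gains by switching there.

(R, Q)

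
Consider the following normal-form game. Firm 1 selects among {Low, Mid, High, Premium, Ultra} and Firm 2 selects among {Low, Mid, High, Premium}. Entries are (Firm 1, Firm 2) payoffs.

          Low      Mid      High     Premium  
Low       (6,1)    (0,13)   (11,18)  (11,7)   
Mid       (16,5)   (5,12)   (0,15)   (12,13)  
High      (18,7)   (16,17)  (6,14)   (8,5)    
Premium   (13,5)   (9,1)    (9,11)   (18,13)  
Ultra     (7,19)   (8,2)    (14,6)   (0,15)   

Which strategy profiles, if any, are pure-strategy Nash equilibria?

A profile is a Nash equilibrium when each player is best-responding to the other.
Firm 1's best responses — vs Low: High (payoff 18); vs Mid: High (payoff 16); vs High: Ultra (payoff 14); vs Premium: Premium (payoff 18).
Firm 2's best responses — vs Low: High (payoff 18); vs Mid: High (payoff 15); vs High: Mid (payoff 17); vs Premium: Premium (payoff 13); vs Ultra: Low (payoff 19).
Mutual best responses occur at (High, Mid) and (Premium, Premium); at each, neither player gains by switching.

(High, Mid) and (Premium, Premium)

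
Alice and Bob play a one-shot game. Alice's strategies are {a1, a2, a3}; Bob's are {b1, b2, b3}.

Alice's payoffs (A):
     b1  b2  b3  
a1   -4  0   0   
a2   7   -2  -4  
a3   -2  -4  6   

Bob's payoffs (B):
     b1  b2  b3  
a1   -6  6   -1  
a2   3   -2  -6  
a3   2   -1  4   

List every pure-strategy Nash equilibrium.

A profile is a Nash equilibrium when each player is best-responding to the other.
Alice's best responses — vs b1: a2 (payoff 7); vs b2: a1 (payoff 0); vs b3: a3 (payoff 6).
Bob's best responses — vs a1: b2 (payoff 6); vs a2: b1 (payoff 3); vs a3: b3 (payoff 4).
Mutual best responses occur at (a1, b2), (a2, b1), and (a3, b3); at each, neither player gains by switching.

(a1, b2), (a2, b1), and (a3, b3)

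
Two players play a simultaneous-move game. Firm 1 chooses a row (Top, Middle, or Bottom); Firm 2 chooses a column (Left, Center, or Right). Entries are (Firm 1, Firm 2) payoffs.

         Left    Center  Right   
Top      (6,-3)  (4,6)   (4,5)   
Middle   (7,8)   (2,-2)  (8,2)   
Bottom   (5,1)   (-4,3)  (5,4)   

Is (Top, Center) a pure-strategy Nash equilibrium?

Yes

Holding Firm 2 at Center: Firm 1 gets 4 from Top, versus 2 from Middle, -4 from Bottom. No profitable deviation for Firm 1.
Holding Firm 1 at Top: Firm 2 gets 6 from Center, versus -3 from Left, 5 from Right. No profitable deviation for Firm 2 either.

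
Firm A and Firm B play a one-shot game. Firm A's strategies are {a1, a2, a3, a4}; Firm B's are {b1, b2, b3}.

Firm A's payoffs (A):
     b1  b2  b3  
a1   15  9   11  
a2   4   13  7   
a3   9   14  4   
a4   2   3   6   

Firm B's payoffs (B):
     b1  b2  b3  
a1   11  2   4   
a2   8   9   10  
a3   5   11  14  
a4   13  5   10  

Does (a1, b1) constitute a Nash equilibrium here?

Yes

Holding Firm B at b1: Firm A gets 15 from a1, versus 4 from a2, 9 from a3, 2 from a4. No profitable deviation for Firm A.
Holding Firm A at a1: Firm B gets 11 from b1, versus 2 from b2, 4 from b3. No profitable deviation for Firm B either.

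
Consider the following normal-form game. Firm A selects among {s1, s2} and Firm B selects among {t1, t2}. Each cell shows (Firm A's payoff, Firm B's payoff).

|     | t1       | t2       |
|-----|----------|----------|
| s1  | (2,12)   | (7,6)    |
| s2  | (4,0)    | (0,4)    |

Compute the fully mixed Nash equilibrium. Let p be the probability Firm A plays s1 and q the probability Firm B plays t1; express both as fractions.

p = 2/5, q = 7/9

Each player's mixing probability is pinned down by making the *other* player indifferent.
Firm B indifferent between t1 and t2: p·12 + (1−p)·0 = p·6 + (1−p)·4 ⟹ 0 + 12p = 4 + 2p ⟹ p = 2/5.
Firm A indifferent between s1 and s2: q·2 + (1−q)·7 = q·4 + (1−q)·0 ⟹ 7 + (-5)q = 0 + 4q ⟹ q = 7/9.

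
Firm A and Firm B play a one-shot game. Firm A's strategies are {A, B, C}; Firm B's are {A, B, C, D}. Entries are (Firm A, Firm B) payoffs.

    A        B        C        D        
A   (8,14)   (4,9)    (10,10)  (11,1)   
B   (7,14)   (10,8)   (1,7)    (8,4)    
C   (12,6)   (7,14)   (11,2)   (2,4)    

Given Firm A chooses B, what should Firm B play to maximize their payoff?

A

With Firm A fixed at B, Firm B's payoffs are: A → 14, B → 8, C → 7, D → 4.
The maximum is 14, achieved by A.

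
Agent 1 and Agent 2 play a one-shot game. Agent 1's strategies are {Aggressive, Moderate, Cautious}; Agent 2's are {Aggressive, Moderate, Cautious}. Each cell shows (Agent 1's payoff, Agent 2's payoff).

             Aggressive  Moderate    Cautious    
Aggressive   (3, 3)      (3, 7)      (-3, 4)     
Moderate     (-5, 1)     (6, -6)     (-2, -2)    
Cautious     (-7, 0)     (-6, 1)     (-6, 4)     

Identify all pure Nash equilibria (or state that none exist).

A profile is a Nash equilibrium when each player is best-responding to the other.
Agent 1's best responses — vs Aggressive: Aggressive (payoff 3); vs Moderate: Moderate (payoff 6); vs Cautious: Moderate (payoff -2).
Agent 2's best responses — vs Aggressive: Moderate (payoff 7); vs Moderate: Aggressive (payoff 1); vs Cautious: Cautious (payoff 4).
No cell has both players best-responding. For instance, Agent 1's best reply to Cautious is Moderate, but against Moderate Agent 2 prefers Aggressive over Cautious.

There is no pure-strategy Nash equilibrium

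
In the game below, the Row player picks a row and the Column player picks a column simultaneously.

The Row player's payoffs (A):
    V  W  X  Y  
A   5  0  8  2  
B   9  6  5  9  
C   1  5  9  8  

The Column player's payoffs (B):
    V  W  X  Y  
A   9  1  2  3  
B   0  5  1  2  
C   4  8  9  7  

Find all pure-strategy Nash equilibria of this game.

(B, W) and (C, X)

Check mutual best responses: a cell is a NE iff neither player can gain by unilaterally deviating.
The Row player's best responses — vs V: B (payoff 9); vs W: B (payoff 6); vs X: C (payoff 9); vs Y: B (payoff 9).
The Column player's best responses — vs A: V (payoff 9); vs B: W (payoff 5); vs C: X (payoff 9).
Mutual best responses occur at (B, W) and (C, X); at each, neither player gains by switching.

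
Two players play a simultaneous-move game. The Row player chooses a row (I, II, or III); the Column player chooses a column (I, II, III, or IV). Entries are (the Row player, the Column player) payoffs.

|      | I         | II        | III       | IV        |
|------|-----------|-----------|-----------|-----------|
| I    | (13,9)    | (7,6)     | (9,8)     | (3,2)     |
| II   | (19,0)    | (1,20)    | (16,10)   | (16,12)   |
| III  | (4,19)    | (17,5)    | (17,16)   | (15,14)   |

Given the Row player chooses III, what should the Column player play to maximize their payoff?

I

With the Row player fixed at III, the Column player's payoffs are: I → 19, II → 5, III → 16, IV → 14.
The maximum is 19, achieved by I.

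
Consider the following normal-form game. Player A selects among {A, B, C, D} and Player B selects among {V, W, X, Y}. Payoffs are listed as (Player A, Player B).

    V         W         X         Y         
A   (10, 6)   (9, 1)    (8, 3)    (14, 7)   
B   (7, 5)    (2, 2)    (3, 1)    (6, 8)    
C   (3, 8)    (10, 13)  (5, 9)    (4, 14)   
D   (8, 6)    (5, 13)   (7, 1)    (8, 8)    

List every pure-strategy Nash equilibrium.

Check mutual best responses: a cell is a NE iff neither player can gain by unilaterally deviating.
Player A's best responses — vs V: A (payoff 10); vs W: C (payoff 10); vs X: A (payoff 8); vs Y: A (payoff 14).
Player B's best responses — vs A: Y (payoff 7); vs B: Y (payoff 8); vs C: Y (payoff 14); vs D: W (payoff 13).
The only mutual best response is (A, Y); neither player gains by switching there.

(A, Y)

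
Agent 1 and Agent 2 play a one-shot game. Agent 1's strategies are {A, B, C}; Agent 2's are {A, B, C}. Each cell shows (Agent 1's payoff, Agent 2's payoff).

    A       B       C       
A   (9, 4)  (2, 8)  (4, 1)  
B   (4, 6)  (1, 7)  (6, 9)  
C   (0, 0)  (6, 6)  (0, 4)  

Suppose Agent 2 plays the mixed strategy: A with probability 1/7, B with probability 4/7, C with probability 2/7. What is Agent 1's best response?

Compute Agent 1's expected payoff from each pure strategy against the given mix.
A: (1/7)·9 + (4/7)·2 + (2/7)·4 = 25/7
B: (1/7)·4 + (4/7)·1 + (2/7)·6 = 20/7
C: (1/7)·0 + (4/7)·6 + (2/7)·0 = 24/7
Highest expected payoff is 25/7, from A.

A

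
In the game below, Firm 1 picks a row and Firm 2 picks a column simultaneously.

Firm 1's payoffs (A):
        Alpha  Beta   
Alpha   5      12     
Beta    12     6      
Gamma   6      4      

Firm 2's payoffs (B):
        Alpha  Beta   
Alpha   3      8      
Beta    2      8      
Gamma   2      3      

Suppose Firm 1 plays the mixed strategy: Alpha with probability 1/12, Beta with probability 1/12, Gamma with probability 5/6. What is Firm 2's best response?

Beta

Compute Firm 2's expected payoff from each pure strategy against the given mix.
Alpha: (1/12)·3 + (1/12)·2 + (5/6)·2 = 25/12
Beta: (1/12)·8 + (1/12)·8 + (5/6)·3 = 23/6
Highest expected payoff is 23/6, from Beta.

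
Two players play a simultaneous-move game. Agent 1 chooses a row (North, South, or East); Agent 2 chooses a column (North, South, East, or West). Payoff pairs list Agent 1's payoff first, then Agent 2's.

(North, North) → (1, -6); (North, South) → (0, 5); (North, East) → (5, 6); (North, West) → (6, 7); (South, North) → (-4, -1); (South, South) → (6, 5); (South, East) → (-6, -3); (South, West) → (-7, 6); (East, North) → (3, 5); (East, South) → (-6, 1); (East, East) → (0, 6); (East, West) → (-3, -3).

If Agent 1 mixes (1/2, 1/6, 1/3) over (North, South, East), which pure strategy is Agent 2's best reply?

Agent 2's best reply maximizes expected payoff against the mix.
North: (1/2)·(-6) + (1/6)·(-1) + (1/3)·5 = -3/2
South: (1/2)·5 + (1/6)·5 + (1/3)·1 = 11/3
East: (1/2)·6 + (1/6)·(-3) + (1/3)·6 = 9/2
West: (1/2)·7 + (1/6)·6 + (1/3)·(-3) = 7/2
Highest expected payoff is 9/2, from East.

East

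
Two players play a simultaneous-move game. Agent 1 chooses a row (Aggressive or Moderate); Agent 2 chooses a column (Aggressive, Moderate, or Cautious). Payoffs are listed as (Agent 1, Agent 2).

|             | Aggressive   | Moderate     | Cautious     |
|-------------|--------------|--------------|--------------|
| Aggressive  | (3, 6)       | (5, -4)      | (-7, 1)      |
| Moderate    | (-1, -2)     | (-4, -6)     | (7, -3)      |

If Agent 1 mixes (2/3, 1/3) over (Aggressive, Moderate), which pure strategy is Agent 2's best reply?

Aggressive

Compute Agent 2's expected payoff from each pure strategy against the given mix.
Aggressive: (2/3)·6 + (1/3)·(-2) = 10/3
Moderate: (2/3)·(-4) + (1/3)·(-6) = -14/3
Cautious: (2/3)·1 + (1/3)·(-3) = -1/3
Highest expected payoff is 10/3, from Aggressive.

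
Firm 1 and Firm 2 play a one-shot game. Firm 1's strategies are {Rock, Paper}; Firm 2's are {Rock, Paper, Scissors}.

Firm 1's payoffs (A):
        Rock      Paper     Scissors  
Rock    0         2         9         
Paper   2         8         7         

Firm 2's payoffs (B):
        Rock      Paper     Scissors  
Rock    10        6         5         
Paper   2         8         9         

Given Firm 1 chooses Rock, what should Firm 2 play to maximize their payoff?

Rock

With Firm 1 fixed at Rock, Firm 2's payoffs are: Rock → 10, Paper → 6, Scissors → 5.
The maximum is 10, achieved by Rock.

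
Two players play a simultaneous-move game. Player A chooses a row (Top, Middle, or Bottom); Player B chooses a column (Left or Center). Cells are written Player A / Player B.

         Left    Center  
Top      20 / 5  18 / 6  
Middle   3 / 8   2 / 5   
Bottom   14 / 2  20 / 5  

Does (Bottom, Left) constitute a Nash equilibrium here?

No

Holding Player B at Left: Player A gets 14 from Bottom but could get 20 by switching to Top. Player A has a profitable deviation.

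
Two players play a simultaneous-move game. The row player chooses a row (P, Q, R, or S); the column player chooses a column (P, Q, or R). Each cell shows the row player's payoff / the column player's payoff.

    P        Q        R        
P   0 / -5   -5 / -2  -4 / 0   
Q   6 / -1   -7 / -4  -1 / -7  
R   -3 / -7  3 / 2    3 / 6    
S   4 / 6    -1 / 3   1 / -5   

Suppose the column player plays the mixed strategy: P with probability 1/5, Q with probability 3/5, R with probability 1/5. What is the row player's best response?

Compute the row player's expected payoff from each pure strategy against the given mix.
P: (1/5)·0 + (3/5)·(-5) + (1/5)·(-4) = -19/5
Q: (1/5)·6 + (3/5)·(-7) + (1/5)·(-1) = -16/5
R: (1/5)·(-3) + (3/5)·3 + (1/5)·3 = 9/5
S: (1/5)·4 + (3/5)·(-1) + (1/5)·1 = 2/5
Highest expected payoff is 9/5, from R.

R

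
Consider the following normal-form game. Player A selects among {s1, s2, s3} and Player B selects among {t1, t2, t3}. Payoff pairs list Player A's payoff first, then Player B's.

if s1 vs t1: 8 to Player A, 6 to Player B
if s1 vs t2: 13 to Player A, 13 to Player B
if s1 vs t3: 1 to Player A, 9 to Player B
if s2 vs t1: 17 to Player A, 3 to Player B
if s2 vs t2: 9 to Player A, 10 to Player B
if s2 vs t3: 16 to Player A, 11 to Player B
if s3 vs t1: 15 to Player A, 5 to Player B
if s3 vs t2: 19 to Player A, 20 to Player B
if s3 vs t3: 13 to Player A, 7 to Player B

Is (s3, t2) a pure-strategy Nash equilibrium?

Holding Player B at t2: Player A gets 19 from s3, versus 13 from s1, 9 from s2. No profitable deviation for Player A.
Holding Player A at s3: Player B gets 20 from t2, versus 5 from t1, 7 from t3. No profitable deviation for Player B either.

Yes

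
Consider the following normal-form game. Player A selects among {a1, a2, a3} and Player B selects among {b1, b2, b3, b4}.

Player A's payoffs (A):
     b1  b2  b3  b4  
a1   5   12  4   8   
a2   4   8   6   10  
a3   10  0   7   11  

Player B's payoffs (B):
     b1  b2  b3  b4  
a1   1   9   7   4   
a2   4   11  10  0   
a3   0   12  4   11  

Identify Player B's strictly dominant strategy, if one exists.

Check whether one of Player B's strategies beats all alternatives regardless of what the opponent does.
b2 strictly dominates: vs a1: 9 > each of {1, 7, 4}; vs a2: 11 > each of {4, 10, 0}; vs a3: 12 > each of {0, 4, 11}.

b2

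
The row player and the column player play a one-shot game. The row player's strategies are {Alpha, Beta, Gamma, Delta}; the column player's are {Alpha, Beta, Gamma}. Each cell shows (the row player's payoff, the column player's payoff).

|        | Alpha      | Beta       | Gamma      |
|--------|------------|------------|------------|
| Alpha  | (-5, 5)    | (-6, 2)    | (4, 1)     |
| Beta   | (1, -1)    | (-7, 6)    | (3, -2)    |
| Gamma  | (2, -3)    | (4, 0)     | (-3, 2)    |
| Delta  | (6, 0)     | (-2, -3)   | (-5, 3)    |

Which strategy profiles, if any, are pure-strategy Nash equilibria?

None

Find each player's best response to every opponent strategy; NE are the intersections.
The row player's best responses — vs Alpha: Delta (payoff 6); vs Beta: Gamma (payoff 4); vs Gamma: Alpha (payoff 4).
The column player's best responses — vs Alpha: Alpha (payoff 5); vs Beta: Beta (payoff 6); vs Gamma: Gamma (payoff 2); vs Delta: Gamma (payoff 3).
No cell has both players best-responding. For instance, the row player's best reply to Gamma is Alpha, but against Alpha the column player prefers Alpha over Gamma.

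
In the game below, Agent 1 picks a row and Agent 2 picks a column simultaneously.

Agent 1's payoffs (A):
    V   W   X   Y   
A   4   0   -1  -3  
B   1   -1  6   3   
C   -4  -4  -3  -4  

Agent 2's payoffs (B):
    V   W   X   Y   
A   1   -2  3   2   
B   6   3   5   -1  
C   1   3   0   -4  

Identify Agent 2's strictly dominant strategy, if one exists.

No strictly dominant strategy

A strategy is strictly dominant if it gives Agent 2 a strictly higher payoff than every other strategy, against every choice by the opponent.
V is not dominant: against A, X gives 3 > 1.
W is not dominant: against A, V gives 1 > -2.
X is not dominant: against B, V gives 6 > 5.
Y is not dominant: against A, X gives 3 > 2.
No single strategy is best against every opponent action.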